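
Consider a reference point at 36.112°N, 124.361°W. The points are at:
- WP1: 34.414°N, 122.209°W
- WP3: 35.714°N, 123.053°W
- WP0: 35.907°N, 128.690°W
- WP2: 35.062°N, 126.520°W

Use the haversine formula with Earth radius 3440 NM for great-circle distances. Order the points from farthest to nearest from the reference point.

WP0, WP1, WP2, WP3

Computing each great-circle distance from 36.112°N, 124.361°W:
WP0 35.907°N, 128.690°W: 210.6 NM
WP1 34.414°N, 122.209°W: 146.7 NM
WP2 35.062°N, 126.520°W: 122.8 NM
WP3 35.714°N, 123.053°W: 67.9 NM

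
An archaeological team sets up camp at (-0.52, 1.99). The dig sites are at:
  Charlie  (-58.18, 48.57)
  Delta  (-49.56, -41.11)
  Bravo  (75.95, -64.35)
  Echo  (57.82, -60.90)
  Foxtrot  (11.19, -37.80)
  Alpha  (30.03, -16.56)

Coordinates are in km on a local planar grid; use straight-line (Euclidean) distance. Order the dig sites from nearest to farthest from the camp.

Distance from the camp at (-0.52, 1.99) to each:
Alpha (30.03, -16.56): 35.7 km
Foxtrot (11.19, -37.80): 41.5 km
Delta (-49.56, -41.11): 65.3 km
Charlie (-58.18, 48.57): 74.1 km
Echo (57.82, -60.90): 85.8 km
Bravo (75.95, -64.35): 101.2 km

Alpha, Foxtrot, Delta, Charlie, Echo, Bravo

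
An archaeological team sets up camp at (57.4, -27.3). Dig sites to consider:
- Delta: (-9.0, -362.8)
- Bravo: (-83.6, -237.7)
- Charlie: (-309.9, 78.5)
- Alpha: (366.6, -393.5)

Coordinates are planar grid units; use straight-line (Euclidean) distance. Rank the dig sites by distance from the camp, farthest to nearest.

Computing each straight-line distance from (57.4, -27.3):
Alpha (366.6, -393.5): 479.3
Charlie (-309.9, 78.5): 382.2
Delta (-9.0, -362.8): 342.0
Bravo (-83.6, -237.7): 253.3

Alpha, Charlie, Delta, Bravo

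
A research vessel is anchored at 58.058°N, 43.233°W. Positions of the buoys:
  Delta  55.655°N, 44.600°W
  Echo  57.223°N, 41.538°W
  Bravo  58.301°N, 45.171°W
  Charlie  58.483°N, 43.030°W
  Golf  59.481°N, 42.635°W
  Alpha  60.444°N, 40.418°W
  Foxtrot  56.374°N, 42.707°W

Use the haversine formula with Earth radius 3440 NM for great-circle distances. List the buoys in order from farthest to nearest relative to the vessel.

Alpha, Delta, Foxtrot, Golf, Echo, Bravo, Charlie

Distance from the vessel at 58.058°N, 43.233°W to each:
Alpha 60.444°N, 40.418°W: 167.3 NM
Delta 55.655°N, 44.600°W: 151.1 NM
Foxtrot 56.374°N, 42.707°W: 102.5 NM
Golf 59.481°N, 42.635°W: 87.4 NM
Echo 57.223°N, 41.538°W: 74.0 NM
Bravo 58.301°N, 45.171°W: 63.1 NM
Charlie 58.483°N, 43.030°W: 26.3 NM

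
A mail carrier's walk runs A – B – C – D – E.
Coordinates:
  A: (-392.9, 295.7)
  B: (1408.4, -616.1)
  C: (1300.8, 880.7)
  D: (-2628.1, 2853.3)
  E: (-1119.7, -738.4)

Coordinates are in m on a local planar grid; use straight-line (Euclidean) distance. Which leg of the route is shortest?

B–C

Leg distances:
A→B: 2018.9 m
B→C: 1500.7 m
C→D: 4396.3 m
D→E: 3895.6 m
The shortest leg is B–C at 1500.7 m.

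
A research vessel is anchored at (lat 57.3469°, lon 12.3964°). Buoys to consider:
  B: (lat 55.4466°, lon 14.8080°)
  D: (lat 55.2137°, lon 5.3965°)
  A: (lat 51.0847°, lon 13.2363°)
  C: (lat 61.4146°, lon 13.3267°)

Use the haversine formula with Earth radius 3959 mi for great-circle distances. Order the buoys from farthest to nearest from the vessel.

Computing each great-circle distance from (lat 57.3469°, lon 12.3964°):
A (lat 51.0847°, lon 13.2363°): 434.0 mi
D (lat 55.2137°, lon 5.3965°): 306.1 mi
C (lat 61.4146°, lon 13.3267°): 283.0 mi
B (lat 55.4466°, lon 14.8080°): 160.4 mi

A, D, C, B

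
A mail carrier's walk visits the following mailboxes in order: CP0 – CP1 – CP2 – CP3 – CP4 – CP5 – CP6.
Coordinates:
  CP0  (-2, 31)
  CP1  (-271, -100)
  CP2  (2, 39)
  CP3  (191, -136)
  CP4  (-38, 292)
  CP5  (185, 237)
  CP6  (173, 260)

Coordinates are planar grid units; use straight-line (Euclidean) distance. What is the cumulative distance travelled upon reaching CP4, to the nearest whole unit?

1349

Leg distances:
CP0→CP1: 299.2  (cumulative 299.2)
CP1→CP2: 306.3  (cumulative 605.6)
CP2→CP3: 257.6  (cumulative 863.1)
CP3→CP4: 485.4  (cumulative 1348.5)
Cumulative distance at CP4 ≈ 1349.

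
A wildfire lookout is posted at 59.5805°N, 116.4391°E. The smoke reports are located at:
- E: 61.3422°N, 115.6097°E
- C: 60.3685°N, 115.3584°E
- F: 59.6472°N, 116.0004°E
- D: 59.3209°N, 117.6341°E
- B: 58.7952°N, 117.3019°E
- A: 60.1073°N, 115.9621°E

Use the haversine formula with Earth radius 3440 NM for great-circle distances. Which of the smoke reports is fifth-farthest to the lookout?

Distance to each, sorted:
E: 108.6 NM
C: 57.4 NM
B: 54.1 NM
D: 39.7 NM
A: 34.7 NM
F: 13.9 NM
The fifth-farthest is A at 34.7 NM.

A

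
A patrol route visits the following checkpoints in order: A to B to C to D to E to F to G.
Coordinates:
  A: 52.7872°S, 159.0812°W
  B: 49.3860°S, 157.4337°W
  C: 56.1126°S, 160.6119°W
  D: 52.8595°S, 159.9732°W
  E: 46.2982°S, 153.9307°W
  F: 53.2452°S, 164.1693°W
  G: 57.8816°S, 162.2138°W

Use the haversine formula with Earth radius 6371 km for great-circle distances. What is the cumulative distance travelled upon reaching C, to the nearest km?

Leg distances:
A→B: 395.3 km  (cumulative 395.3 km)
B→C: 777.7 km  (cumulative 1173.0 km)
Cumulative distance at C ≈ 1173 km.

1173 km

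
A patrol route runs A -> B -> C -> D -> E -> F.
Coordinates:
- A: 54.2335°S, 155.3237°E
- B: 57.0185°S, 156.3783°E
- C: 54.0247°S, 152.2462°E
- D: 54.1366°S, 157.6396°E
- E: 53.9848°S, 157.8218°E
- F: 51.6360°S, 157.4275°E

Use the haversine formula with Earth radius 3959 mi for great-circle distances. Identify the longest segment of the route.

B–C

Leg distances:
A→B: 196.8 mi
B→C: 262.4 mi
C→D: 218.7 mi
D→E: 12.8 mi
E→F: 163.1 mi
The longest leg is B–C at 262.4 mi.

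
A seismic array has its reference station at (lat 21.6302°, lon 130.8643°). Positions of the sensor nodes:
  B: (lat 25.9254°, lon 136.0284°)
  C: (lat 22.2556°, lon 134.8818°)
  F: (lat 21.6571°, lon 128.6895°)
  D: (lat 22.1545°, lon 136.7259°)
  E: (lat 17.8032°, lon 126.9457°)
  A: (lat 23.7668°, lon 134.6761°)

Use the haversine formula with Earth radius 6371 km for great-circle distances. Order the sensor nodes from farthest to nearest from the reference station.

B, D, E, A, C, F

Computing each great-circle distance from (lat 21.6302°, lon 130.8643°):
B (lat 25.9254°, lon 136.0284°): 709.9 km
D (lat 22.1545°, lon 136.7259°): 607.5 km
E (lat 17.8032°, lon 126.9457°): 591.0 km
A (lat 23.7668°, lon 134.6761°): 457.5 km
C (lat 22.2556°, lon 134.8818°): 420.1 km
F (lat 21.6571°, lon 128.6895°): 224.8 km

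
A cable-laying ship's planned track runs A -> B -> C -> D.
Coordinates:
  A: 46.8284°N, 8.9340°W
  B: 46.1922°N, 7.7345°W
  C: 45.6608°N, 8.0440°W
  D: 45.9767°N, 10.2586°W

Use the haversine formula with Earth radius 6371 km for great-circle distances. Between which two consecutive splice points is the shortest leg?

B–C

Leg distances:
A→B: 115.9 km
B→C: 63.8 km
C→D: 175.2 km
The shortest leg is B–C at 63.8 km.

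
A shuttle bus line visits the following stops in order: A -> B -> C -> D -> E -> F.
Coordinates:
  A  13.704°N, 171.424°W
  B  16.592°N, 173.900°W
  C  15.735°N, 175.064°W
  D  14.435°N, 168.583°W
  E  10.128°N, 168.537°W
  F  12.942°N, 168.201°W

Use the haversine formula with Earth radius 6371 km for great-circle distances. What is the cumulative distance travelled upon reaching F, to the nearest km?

Leg distances:
A→B: 416.8 km  (cumulative 416.8 km)
B→C: 156.6 km  (cumulative 573.4 km)
C→D: 710.6 km  (cumulative 1284.1 km)
D→E: 478.9 km  (cumulative 1763.0 km)
E→F: 315.0 km  (cumulative 2078.1 km)
Cumulative distance at F ≈ 2078 km.

2078 km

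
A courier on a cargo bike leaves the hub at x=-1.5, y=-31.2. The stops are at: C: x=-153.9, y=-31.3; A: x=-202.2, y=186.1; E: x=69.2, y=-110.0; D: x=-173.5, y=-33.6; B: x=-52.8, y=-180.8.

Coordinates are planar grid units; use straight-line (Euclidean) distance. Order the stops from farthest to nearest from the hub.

Computing each straight-line distance from x=-1.5, y=-31.2:
A x=-202.2, y=186.1: 295.8
D x=-173.5, y=-33.6: 172.0
B x=-52.8, y=-180.8: 158.2
C x=-153.9, y=-31.3: 152.4
E x=69.2, y=-110.0: 105.9

A, D, B, C, E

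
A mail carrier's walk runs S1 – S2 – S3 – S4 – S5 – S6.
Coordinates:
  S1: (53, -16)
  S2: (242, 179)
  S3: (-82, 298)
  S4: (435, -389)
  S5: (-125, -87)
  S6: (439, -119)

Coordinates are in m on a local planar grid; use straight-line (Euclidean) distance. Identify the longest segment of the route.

Leg distances:
S1→S2: 271.6 m
S2→S3: 345.2 m
S3→S4: 859.8 m
S4→S5: 636.2 m
S5→S6: 564.9 m
The longest leg is S3–S4 at 859.8 m.

S3–S4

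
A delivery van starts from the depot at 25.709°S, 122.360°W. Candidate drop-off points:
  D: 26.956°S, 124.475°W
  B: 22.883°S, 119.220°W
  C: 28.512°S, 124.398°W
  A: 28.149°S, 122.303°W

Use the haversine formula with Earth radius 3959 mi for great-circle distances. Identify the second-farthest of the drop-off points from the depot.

Distances from the depot (25.709°S, 122.360°W):
B: 277.9 mi
C: 230.7 mi
A: 168.6 mi
D: 156.8 mi
The second-farthest is C at 230.7 mi.

C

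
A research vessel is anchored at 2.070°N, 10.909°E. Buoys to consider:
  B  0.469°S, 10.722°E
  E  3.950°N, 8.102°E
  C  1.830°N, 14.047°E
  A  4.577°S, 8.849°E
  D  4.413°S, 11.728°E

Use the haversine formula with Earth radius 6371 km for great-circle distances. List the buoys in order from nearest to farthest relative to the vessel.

B, C, E, D, A

Computing each great-circle distance from 2.070°N, 10.909°E:
B 0.469°S, 10.722°E: 283.1 km
C 1.830°N, 14.047°E: 349.7 km
E 3.950°N, 8.102°E: 375.3 km
D 4.413°S, 11.728°E: 726.6 km
A 4.577°S, 8.849°E: 773.7 km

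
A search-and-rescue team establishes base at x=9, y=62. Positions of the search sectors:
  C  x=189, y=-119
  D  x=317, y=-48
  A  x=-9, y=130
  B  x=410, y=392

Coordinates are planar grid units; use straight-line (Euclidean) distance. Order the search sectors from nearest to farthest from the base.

Computing each straight-line distance from x=9, y=62:
A x=-9, y=130: 70.3
C x=189, y=-119: 255.3
D x=317, y=-48: 327.1
B x=410, y=392: 519.3

A, C, D, B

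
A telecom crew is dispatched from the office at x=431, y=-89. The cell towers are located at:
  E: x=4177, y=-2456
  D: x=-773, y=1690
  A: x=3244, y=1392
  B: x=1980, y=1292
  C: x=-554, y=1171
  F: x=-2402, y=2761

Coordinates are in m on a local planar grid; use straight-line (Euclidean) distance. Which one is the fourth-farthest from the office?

Distances from the office (x=431, y=-89):
E: 4431.2 m
F: 4018.5 m
A: 3179.0 m
D: 2148.1 m
B: 2075.2 m
C: 1599.3 m
The fourth-farthest is D at 2148.1 m.

D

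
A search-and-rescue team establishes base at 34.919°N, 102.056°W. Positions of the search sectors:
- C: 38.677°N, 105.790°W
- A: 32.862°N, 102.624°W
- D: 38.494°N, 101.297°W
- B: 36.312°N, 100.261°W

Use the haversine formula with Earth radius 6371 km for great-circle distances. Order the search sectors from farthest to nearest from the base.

Computing each great-circle distance from 34.919°N, 102.056°W:
C 38.677°N, 105.790°W: 533.9 km
D 38.494°N, 101.297°W: 403.2 km
A 32.862°N, 102.624°W: 234.7 km
B 36.312°N, 100.261°W: 224.3 km

C, D, A, B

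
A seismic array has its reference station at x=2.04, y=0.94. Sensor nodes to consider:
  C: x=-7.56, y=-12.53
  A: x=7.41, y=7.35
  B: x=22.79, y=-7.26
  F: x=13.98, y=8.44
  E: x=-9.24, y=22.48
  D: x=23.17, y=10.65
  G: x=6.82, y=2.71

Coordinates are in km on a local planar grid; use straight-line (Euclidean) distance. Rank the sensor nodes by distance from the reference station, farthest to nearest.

Distance from the reference station at x=2.04, y=0.94 to each:
E x=-9.24, y=22.48: 24.3 km
D x=23.17, y=10.65: 23.3 km
B x=22.79, y=-7.26: 22.3 km
C x=-7.56, y=-12.53: 16.5 km
F x=13.98, y=8.44: 14.1 km
A x=7.41, y=7.35: 8.4 km
G x=6.82, y=2.71: 5.1 km

E, D, B, C, F, A, G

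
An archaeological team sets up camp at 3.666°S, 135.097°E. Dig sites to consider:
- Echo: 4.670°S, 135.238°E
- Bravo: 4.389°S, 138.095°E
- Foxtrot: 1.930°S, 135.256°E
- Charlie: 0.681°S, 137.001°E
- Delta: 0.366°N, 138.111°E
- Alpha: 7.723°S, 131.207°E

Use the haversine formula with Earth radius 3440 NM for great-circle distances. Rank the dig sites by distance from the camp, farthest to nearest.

Alpha, Delta, Charlie, Bravo, Foxtrot, Echo

Distance from the camp at 3.666°S, 135.097°E to each:
Alpha 7.723°S, 131.207°E: 336.6 NM
Delta 0.366°N, 138.111°E: 302.2 NM
Charlie 0.681°S, 137.001°E: 212.5 NM
Bravo 4.389°S, 138.095°E: 184.7 NM
Foxtrot 1.930°S, 135.256°E: 104.7 NM
Echo 4.670°S, 135.238°E: 60.9 NM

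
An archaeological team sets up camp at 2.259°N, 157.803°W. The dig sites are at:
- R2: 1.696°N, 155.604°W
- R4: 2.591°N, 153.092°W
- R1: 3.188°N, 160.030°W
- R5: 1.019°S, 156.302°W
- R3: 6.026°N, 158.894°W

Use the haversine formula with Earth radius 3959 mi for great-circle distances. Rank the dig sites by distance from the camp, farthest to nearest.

Distances from the camp:
R4 2.591°N, 153.092°W: 326.0 mi
R3 6.026°N, 158.894°W: 270.9 mi
R5 1.019°S, 156.302°W: 249.1 mi
R1 3.188°N, 160.030°W: 166.6 mi
R2 1.696°N, 155.604°W: 156.8 mi

R4, R3, R5, R1, R2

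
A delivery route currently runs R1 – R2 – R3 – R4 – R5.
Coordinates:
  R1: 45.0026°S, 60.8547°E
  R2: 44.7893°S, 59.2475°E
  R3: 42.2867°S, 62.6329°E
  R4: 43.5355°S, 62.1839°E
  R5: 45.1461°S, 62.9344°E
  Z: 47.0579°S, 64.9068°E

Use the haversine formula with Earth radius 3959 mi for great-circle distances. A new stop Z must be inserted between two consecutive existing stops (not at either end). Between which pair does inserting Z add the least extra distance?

between R4 and R5

Added distance for inserting Z between each consecutive pair:
R1–R2: 474.5 mi
R2–R3: 419.7 mi
R3–R4: 535.8 mi
R4–R5: 322.1 mi
Smallest added distance is 322.1 mi, inserting between R4 and R5.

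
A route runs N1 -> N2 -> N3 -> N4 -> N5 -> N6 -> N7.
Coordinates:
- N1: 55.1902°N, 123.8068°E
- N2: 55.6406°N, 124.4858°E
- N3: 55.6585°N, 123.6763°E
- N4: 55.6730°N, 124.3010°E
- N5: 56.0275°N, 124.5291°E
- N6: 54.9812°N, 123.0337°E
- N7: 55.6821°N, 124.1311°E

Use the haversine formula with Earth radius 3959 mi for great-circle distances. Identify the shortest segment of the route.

N3–N4

Leg distances:
N1→N2: 41.0 mi
N2→N3: 31.6 mi
N3→N4: 24.4 mi
N4→N5: 26.0 mi
N5→N6: 93.0 mi
N6→N7: 64.9 mi
The shortest leg is N3–N4 at 24.4 mi.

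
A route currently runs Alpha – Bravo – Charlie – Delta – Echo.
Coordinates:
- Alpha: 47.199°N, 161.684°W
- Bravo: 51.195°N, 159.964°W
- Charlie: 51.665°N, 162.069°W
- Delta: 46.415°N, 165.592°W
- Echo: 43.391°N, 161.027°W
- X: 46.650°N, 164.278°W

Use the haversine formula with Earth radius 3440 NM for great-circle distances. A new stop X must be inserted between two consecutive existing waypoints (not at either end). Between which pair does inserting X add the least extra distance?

Added distance for inserting X between each consecutive pair:
Alpha–Bravo: 183.6 NM
Bravo–Charlie: 551.1 NM
Charlie–Delta: 25.1 NM
Delta–Echo: 29.7 NM
Smallest added distance is 25.1 NM, inserting between Charlie and Delta.

between Charlie and Delta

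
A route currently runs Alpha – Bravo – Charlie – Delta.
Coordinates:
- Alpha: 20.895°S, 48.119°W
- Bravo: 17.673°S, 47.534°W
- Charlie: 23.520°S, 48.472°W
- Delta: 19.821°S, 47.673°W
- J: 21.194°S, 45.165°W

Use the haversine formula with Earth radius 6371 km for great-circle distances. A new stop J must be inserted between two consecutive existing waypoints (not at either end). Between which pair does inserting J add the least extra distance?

Added distance for inserting J between each consecutive pair:
Alpha–Bravo: 408.5 km
Bravo–Charlie: 233.4 km
Charlie–Delta: 310.3 km
Smallest added distance is 233.4 km, inserting between Bravo and Charlie.

between Bravo and Charlie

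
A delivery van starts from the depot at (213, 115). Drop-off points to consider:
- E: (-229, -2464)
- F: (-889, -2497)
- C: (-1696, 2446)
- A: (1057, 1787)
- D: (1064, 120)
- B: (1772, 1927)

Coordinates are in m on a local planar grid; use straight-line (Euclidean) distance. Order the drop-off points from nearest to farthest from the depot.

Distance from the depot at (213, 115) to each:
D (1064, 120): 851.0 m
A (1057, 1787): 1872.9 m
B (1772, 1927): 2390.4 m
E (-229, -2464): 2616.6 m
F (-889, -2497): 2835.0 m
C (-1696, 2446): 3012.9 m

D, A, B, E, F, C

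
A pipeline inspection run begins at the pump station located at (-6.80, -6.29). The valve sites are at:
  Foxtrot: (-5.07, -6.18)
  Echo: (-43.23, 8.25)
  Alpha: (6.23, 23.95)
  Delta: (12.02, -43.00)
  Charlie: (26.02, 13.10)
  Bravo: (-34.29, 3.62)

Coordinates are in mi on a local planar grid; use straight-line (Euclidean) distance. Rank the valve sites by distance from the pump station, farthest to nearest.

Delta, Echo, Charlie, Alpha, Bravo, Foxtrot

Distances from the pump station:
Delta (12.02, -43.00): 41.3 mi
Echo (-43.23, 8.25): 39.2 mi
Charlie (26.02, 13.10): 38.1 mi
Alpha (6.23, 23.95): 32.9 mi
Bravo (-34.29, 3.62): 29.2 mi
Foxtrot (-5.07, -6.18): 1.7 mi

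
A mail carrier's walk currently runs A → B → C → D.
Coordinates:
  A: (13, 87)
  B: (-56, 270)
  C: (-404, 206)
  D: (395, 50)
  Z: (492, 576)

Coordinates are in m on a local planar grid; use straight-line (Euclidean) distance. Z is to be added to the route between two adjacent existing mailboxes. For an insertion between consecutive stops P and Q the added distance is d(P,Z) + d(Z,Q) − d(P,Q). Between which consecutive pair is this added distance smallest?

Added distance for inserting Z between each consecutive pair:
A–B: 1116.6 m
B–C: 1243.2 m
C–D: 690.2 m
Smallest added distance is 690.2 m, inserting between C and D.

between C and D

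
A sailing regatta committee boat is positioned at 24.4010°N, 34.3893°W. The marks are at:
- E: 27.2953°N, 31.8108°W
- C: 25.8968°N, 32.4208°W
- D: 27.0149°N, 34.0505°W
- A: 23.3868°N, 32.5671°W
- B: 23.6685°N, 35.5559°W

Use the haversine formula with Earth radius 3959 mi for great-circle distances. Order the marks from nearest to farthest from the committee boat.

Computing each great-circle distance from 24.4010°N, 34.3893°W:
B 23.6685°N, 35.5559°W: 89.3 mi
A 23.3868°N, 32.5671°W: 134.8 mi
C 25.8968°N, 32.4208°W: 160.7 mi
D 27.0149°N, 34.0505°W: 181.8 mi
E 27.2953°N, 31.8108°W: 256.3 mi

B, A, C, D, E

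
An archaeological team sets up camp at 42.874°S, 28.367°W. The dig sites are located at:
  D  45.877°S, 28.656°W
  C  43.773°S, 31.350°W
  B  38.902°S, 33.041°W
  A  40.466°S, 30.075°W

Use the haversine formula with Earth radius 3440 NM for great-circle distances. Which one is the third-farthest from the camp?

Distance to each, sorted:
B: 319.1 NM
D: 180.7 NM
A: 163.6 NM
C: 141.0 NM
The third-farthest is A at 163.6 NM.

A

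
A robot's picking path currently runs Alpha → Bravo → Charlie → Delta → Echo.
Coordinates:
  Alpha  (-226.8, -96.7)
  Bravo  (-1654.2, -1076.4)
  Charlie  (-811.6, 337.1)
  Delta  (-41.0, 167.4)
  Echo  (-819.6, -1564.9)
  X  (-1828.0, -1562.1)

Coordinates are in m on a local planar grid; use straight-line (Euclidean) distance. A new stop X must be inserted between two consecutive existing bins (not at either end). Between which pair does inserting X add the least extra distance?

Added distance for inserting X between each consecutive pair:
Alpha–Bravo: 955.1 m
Bravo–Charlie: 1024.3 m
Charlie–Delta: 3851.9 m
Delta–Echo: 1596.0 m
Smallest added distance is 955.1 m, inserting between Alpha and Bravo.

between Alpha and Bravo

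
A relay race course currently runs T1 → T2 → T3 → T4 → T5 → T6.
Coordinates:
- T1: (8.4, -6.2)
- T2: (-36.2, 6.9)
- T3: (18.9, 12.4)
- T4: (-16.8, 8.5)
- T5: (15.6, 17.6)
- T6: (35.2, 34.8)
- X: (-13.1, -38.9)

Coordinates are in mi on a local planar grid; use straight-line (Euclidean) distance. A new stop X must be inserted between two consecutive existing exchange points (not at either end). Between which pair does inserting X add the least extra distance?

Added distance for inserting X between each consecutive pair:
T1–T2: 43.9 mi
T2–T3: 56.4 mi
T3–T4: 72.1 mi
T4–T5: 77.3 mi
T5–T6: 125.4 mi
Smallest added distance is 43.9 mi, inserting between T1 and T2.

between T1 and T2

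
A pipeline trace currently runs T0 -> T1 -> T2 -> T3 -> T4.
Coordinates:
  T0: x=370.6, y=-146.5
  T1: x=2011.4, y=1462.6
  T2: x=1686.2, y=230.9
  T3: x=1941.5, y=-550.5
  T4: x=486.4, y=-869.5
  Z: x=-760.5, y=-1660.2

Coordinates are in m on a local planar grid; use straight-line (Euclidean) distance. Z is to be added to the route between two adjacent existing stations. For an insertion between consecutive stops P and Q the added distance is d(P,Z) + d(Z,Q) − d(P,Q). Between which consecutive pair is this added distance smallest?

Added distance for inserting Z between each consecutive pair:
T0–T1: 3767.0 m
T1–T2: 5994.0 m
T2–T3: 5191.3 m
T3–T4: 2907.8 m
Smallest added distance is 2907.8 m, inserting between T3 and T4.

between T3 and T4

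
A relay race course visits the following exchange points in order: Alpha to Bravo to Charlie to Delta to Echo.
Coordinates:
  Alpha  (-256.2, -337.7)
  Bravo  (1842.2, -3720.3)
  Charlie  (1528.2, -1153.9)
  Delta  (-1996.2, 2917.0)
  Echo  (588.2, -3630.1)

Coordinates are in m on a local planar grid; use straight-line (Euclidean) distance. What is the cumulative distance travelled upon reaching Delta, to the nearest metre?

11951 m

Leg distances:
Alpha→Bravo: 3980.6 m  (cumulative 3980.6 m)
Bravo→Charlie: 2585.5 m  (cumulative 6566.1 m)
Charlie→Delta: 5384.6 m  (cumulative 11950.7 m)
Cumulative distance at Delta ≈ 11951 m.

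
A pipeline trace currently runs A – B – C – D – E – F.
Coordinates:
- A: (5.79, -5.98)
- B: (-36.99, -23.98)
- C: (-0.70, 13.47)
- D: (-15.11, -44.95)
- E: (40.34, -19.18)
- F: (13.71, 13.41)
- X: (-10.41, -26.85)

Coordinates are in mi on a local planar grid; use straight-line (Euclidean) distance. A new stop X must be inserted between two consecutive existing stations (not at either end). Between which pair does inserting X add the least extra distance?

between C and D

Added distance for inserting X between each consecutive pair:
A–B: 6.7 mi
B–C: 16.1 mi
C–D: 0.0 mi
D–E: 8.9 mi
E–F: 56.2 mi
Smallest added distance is 0.0 mi, inserting between C and D.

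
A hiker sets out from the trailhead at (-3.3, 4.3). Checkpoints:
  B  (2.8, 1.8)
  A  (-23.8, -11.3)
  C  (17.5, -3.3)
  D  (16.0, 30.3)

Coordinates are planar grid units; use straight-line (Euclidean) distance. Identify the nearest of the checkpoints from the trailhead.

B

Distance to each, sorted:
B: 6.6
C: 22.1
A: 25.8
D: 32.4
The nearest is B at 6.6.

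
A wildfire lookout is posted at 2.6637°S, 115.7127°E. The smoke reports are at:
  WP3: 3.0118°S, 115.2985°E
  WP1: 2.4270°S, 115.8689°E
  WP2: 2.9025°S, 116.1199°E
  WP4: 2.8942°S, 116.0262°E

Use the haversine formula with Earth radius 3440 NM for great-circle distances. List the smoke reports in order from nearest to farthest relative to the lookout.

Distance from the lookout at 2.6637°S, 115.7127°E to each:
WP1 2.4270°S, 115.8689°E: 17.0 NM
WP4 2.8942°S, 116.0262°E: 23.3 NM
WP2 2.9025°S, 116.1199°E: 28.3 NM
WP3 3.0118°S, 115.2985°E: 32.5 NM

WP1, WP4, WP2, WP3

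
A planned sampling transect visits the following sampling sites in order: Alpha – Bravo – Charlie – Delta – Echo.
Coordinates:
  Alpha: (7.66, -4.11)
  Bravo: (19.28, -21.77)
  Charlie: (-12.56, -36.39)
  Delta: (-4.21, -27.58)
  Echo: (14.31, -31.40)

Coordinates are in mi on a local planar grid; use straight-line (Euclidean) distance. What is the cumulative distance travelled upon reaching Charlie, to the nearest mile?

56 mi

Leg distances:
Alpha→Bravo: 21.1 mi  (cumulative 21.1 mi)
Bravo→Charlie: 35.0 mi  (cumulative 56.2 mi)
Cumulative distance at Charlie ≈ 56 mi.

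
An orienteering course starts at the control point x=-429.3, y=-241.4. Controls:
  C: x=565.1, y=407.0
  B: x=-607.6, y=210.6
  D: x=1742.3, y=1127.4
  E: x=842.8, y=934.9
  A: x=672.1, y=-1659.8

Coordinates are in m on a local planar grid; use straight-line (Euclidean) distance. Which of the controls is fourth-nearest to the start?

A

Distances from the start (x=-429.3, y=-241.4):
B: 485.9 m
C: 1187.1 m
E: 1732.6 m
A: 1795.8 m
D: 2567.0 m
The fourth-nearest is A at 1795.8 m.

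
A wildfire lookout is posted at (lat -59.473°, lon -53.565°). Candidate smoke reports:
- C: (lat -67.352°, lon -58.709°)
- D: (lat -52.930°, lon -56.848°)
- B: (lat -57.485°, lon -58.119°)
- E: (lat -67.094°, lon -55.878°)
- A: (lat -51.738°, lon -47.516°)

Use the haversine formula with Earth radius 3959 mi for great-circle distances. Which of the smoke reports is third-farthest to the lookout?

E

Distances from the lookout ((lat -59.473°, lon -53.565°)):
A: 583.7 mi
C: 566.7 mi
E: 531.4 mi
D: 469.2 mi
B: 214.2 mi
The third-farthest is E at 531.4 mi.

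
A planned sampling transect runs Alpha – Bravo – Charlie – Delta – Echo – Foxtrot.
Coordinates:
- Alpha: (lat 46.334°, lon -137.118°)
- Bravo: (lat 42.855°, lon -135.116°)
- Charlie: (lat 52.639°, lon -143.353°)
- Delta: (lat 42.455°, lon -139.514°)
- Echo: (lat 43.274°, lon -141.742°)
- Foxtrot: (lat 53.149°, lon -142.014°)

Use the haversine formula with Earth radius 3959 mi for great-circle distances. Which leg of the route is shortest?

Leg distances:
Alpha→Bravo: 259.8 mi
Bravo→Charlie: 775.7 mi
Charlie→Delta: 725.8 mi
Delta→Echo: 126.2 mi
Echo→Foxtrot: 682.5 mi
The shortest leg is Delta–Echo at 126.2 mi.

Delta–Echo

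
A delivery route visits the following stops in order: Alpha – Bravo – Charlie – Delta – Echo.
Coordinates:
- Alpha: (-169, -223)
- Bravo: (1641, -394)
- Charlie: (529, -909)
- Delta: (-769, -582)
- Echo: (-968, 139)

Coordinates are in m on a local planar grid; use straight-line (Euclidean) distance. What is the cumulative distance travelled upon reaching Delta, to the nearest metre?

Leg distances:
Alpha→Bravo: 1818.1 m  (cumulative 1818.1 m)
Bravo→Charlie: 1225.5 m  (cumulative 3043.5 m)
Charlie→Delta: 1338.6 m  (cumulative 4382.1 m)
Cumulative distance at Delta ≈ 4382 m.

4382 m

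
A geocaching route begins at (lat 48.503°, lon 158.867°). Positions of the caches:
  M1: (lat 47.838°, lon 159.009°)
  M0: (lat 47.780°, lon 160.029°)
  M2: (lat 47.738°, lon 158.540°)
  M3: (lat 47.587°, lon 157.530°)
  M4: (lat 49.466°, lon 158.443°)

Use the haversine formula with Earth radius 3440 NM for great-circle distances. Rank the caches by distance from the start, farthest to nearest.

Computing each great-circle distance from (lat 48.503°, lon 158.867°):
M3 (lat 47.587°, lon 157.530°): 76.8 NM
M0 (lat 47.780°, lon 160.029°): 63.7 NM
M4 (lat 49.466°, lon 158.443°): 60.2 NM
M2 (lat 47.738°, lon 158.540°): 47.8 NM
M1 (lat 47.838°, lon 159.009°): 40.3 NM

M3, M0, M4, M2, M1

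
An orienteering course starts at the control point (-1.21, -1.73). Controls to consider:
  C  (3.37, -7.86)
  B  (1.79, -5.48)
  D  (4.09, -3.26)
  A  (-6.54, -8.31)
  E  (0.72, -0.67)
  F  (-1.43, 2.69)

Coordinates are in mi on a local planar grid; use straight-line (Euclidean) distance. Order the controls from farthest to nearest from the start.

A, C, D, B, F, E

Distances from the start:
A (-6.54, -8.31): 8.5 mi
C (3.37, -7.86): 7.7 mi
D (4.09, -3.26): 5.5 mi
B (1.79, -5.48): 4.8 mi
F (-1.43, 2.69): 4.4 mi
E (0.72, -0.67): 2.2 mi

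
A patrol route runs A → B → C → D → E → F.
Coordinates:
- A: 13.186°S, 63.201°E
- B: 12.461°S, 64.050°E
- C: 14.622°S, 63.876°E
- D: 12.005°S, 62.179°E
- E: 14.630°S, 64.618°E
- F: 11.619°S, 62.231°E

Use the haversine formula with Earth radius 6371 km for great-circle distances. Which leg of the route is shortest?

A–B

Leg distances:
A→B: 122.4 km
B→C: 241.0 km
C→D: 344.1 km
D→E: 393.5 km
E→F: 423.0 km
The shortest leg is A–B at 122.4 km.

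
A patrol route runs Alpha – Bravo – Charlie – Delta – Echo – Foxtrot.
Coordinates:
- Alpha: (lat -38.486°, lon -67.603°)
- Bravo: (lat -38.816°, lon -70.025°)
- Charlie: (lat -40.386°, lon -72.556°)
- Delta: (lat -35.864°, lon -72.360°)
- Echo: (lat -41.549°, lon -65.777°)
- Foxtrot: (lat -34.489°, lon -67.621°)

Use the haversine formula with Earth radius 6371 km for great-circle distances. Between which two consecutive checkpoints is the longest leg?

Delta–Echo

Leg distances:
Alpha→Bravo: 213.5 km
Bravo→Charlie: 278.4 km
Charlie→Delta: 503.1 km
Delta→Echo: 851.5 km
Echo→Foxtrot: 801.4 km
The longest leg is Delta–Echo at 851.5 km.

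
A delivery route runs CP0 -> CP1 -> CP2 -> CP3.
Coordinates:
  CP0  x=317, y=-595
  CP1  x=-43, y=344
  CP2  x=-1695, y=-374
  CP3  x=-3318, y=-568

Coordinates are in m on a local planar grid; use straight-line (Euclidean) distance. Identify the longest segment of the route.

CP1–CP2

Leg distances:
CP0→CP1: 1005.6 m
CP1→CP2: 1801.3 m
CP2→CP3: 1634.6 m
The longest leg is CP1–CP2 at 1801.3 m.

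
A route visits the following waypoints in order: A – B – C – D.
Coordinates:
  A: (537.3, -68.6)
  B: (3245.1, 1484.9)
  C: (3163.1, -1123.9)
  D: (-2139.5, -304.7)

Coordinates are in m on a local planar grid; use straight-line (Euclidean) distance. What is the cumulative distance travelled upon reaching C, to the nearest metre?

5732 m

Leg distances:
A→B: 3121.8 m  (cumulative 3121.8 m)
B→C: 2610.1 m  (cumulative 5731.9 m)
Cumulative distance at C ≈ 5732 m.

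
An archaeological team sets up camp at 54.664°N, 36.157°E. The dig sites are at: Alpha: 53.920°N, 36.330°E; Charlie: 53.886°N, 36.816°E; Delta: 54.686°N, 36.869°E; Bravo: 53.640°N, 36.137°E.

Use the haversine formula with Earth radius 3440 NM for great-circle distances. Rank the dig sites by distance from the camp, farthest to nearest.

Distance from the camp at 54.664°N, 36.157°E to each:
Bravo 53.640°N, 36.137°E: 61.5 NM
Charlie 53.886°N, 36.816°E: 52.1 NM
Alpha 53.920°N, 36.330°E: 45.1 NM
Delta 54.686°N, 36.869°E: 24.8 NM

Bravo, Charlie, Alpha, Delta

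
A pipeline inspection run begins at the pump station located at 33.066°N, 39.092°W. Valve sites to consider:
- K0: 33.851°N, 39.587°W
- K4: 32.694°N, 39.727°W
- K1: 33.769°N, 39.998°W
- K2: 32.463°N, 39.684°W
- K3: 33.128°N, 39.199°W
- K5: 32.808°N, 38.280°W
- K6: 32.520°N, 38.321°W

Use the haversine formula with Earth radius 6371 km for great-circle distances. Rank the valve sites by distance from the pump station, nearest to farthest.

Distances from the pump station:
K3 33.128°N, 39.199°W: 12.1 km
K4 32.694°N, 39.727°W: 72.3 km
K5 32.808°N, 38.280°W: 81.0 km
K2 32.463°N, 39.684°W: 86.9 km
K6 32.520°N, 38.321°W: 94.2 km
K0 33.851°N, 39.587°W: 98.6 km
K1 33.769°N, 39.998°W: 114.8 km

K3, K4, K5, K2, K6, K0, K1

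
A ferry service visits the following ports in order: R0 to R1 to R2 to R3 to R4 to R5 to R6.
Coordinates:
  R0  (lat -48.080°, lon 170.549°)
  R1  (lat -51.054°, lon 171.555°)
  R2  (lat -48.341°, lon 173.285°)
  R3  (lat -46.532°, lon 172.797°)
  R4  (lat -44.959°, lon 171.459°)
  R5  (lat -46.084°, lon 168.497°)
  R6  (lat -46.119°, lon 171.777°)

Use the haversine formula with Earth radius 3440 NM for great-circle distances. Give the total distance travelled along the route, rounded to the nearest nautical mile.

Leg distances:
R0→R1: 182.8 NM  (cumulative 182.8 NM)
R1→R2: 176.2 NM  (cumulative 359.0 NM)
R2→R3: 110.4 NM  (cumulative 469.4 NM)
R3→R4: 109.8 NM  (cumulative 579.2 NM)
R4→R5: 141.7 NM  (cumulative 720.9 NM)
R5→R6: 136.6 NM  (cumulative 857.5 NM)
Total route length ≈ 857 NM.

857 NM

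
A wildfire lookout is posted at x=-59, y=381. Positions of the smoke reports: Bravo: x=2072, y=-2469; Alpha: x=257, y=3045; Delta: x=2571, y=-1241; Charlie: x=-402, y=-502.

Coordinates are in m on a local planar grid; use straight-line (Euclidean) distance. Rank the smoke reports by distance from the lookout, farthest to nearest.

Bravo, Delta, Alpha, Charlie

Computing each straight-line distance from x=-59, y=381:
Bravo x=2072, y=-2469: 3558.6 m
Delta x=2571, y=-1241: 3089.9 m
Alpha x=257, y=3045: 2682.7 m
Charlie x=-402, y=-502: 947.3 m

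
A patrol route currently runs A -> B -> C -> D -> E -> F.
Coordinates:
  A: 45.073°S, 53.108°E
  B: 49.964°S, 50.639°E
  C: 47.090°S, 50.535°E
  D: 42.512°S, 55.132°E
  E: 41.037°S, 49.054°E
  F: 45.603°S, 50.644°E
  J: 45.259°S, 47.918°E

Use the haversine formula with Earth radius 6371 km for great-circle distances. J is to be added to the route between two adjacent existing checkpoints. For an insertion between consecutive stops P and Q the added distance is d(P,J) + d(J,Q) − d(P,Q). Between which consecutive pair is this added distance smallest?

Added distance for inserting J between each consecutive pair:
A–B: 394.3 km
B–C: 528.2 km
C–D: 315.1 km
D–E: 602.0 km
E–F: 170.8 km
Smallest added distance is 170.8 km, inserting between E and F.

between E and F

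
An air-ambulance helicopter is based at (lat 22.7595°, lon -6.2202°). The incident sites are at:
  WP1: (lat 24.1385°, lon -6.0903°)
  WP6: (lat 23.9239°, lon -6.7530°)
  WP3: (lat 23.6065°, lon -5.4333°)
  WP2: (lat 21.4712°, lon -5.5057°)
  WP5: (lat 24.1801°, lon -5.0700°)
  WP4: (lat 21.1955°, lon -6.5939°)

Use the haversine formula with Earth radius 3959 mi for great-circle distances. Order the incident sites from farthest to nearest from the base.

Distances from the base:
WP5 (lat 24.1801°, lon -5.0700°): 122.3 mi
WP4 (lat 21.1955°, lon -6.5939°): 110.7 mi
WP2 (lat 21.4712°, lon -5.5057°): 100.1 mi
WP1 (lat 24.1385°, lon -6.0903°): 95.6 mi
WP6 (lat 23.9239°, lon -6.7530°): 87.3 mi
WP3 (lat 23.6065°, lon -5.4333°): 77.0 mi

WP5, WP4, WP2, WP1, WP6, WP3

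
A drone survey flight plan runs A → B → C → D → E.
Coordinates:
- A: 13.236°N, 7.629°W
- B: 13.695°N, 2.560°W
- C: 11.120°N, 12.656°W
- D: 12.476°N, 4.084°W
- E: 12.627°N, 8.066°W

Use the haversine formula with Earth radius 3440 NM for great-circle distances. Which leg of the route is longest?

B–C

Leg distances:
A→B: 297.2 NM
B→C: 611.8 NM
C→D: 510.3 NM
D→E: 233.5 NM
The longest leg is B–C at 611.8 NM.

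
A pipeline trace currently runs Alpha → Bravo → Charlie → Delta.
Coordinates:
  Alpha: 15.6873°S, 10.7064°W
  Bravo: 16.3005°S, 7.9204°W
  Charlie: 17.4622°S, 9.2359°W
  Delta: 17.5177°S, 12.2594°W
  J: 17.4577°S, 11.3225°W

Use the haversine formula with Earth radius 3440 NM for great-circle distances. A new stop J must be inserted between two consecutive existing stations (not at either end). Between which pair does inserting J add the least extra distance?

between Charlie and Delta

Added distance for inserting J between each consecutive pair:
Alpha–Bravo: 154.5 NM
Bravo–Charlie: 224.1 NM
Charlie–Delta: 0.1 NM
Smallest added distance is 0.1 NM, inserting between Charlie and Delta.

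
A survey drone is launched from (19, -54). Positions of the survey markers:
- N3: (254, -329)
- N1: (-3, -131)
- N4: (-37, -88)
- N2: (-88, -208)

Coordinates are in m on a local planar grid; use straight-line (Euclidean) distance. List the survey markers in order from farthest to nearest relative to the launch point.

Distances from the launch point:
N3 (254, -329): 361.7 m
N2 (-88, -208): 187.5 m
N1 (-3, -131): 80.1 m
N4 (-37, -88): 65.5 m

N3, N2, N1, N4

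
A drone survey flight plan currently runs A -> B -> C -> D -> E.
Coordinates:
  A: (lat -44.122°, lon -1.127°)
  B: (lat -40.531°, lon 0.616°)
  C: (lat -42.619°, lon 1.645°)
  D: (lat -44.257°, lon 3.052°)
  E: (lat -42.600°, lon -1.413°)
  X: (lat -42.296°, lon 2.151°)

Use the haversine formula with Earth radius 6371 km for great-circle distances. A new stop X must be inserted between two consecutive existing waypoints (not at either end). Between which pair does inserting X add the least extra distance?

between B and C

Added distance for inserting X between each consecutive pair:
A–B: 144.4 km
B–C: 41.8 km
C–D: 70.2 km
D–E: 119.4 km
Smallest added distance is 41.8 km, inserting between B and C.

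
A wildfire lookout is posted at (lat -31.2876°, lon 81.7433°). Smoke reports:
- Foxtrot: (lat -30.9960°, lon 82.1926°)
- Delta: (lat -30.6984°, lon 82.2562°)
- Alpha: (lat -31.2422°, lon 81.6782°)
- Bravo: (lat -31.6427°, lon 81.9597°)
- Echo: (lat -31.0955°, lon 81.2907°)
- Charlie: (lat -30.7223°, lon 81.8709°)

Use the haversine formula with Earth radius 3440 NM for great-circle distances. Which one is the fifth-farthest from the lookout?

Bravo

Distances from the lookout ((lat -31.2876°, lon 81.7433°)):
Delta: 44.1 NM
Charlie: 34.6 NM
Foxtrot: 29.0 NM
Echo: 25.9 NM
Bravo: 24.0 NM
Alpha: 4.3 NM
The fifth-farthest is Bravo at 24.0 NM.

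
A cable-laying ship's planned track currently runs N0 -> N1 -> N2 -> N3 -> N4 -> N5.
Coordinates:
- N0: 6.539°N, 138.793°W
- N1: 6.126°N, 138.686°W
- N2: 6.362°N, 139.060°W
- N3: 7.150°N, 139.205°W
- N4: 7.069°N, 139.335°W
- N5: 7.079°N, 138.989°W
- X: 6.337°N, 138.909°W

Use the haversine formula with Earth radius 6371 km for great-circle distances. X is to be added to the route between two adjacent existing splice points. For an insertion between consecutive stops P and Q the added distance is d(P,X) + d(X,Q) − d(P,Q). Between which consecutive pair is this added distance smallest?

Added distance for inserting X between each consecutive pair:
N0–N1: 12.5 km
N1–N2: 2.0 km
N2–N3: 24.0 km
N3–N4: 173.2 km
N4–N5: 138.8 km
Smallest added distance is 2.0 km, inserting between N1 and N2.

between N1 and N2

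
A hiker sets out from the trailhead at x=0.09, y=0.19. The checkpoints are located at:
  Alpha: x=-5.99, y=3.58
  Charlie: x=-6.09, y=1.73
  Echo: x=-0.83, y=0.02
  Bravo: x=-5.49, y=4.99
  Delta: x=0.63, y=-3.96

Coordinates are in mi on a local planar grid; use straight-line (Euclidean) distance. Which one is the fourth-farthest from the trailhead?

Delta

Distances from the trailhead (x=0.09, y=0.19):
Bravo: 7.4 mi
Alpha: 7.0 mi
Charlie: 6.4 mi
Delta: 4.2 mi
Echo: 0.9 mi
The fourth-farthest is Delta at 4.2 mi.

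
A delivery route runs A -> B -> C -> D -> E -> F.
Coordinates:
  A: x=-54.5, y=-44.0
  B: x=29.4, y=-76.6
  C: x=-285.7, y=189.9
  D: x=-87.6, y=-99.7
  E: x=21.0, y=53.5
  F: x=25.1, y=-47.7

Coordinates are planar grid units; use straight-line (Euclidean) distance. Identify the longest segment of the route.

Leg distances:
A→B: 90.0
B→C: 412.7
C→D: 350.9
D→E: 187.8
E→F: 101.3
The longest leg is B–C at 412.7.

B–C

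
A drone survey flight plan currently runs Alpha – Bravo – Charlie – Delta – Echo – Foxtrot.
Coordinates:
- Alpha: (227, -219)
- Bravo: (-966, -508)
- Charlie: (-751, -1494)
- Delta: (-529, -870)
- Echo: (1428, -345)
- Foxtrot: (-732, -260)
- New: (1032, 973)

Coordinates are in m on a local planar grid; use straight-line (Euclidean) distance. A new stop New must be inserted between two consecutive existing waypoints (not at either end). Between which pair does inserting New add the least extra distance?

between Echo and Foxtrot

Added distance for inserting New between each consecutive pair:
Alpha–Bravo: 2697.9 m
Bravo–Charlie: 4521.7 m
Charlie–Delta: 4796.8 m
Delta–Echo: 1765.2 m
Echo–Foxtrot: 1366.7 m
Smallest added distance is 1366.7 m, inserting between Echo and Foxtrot.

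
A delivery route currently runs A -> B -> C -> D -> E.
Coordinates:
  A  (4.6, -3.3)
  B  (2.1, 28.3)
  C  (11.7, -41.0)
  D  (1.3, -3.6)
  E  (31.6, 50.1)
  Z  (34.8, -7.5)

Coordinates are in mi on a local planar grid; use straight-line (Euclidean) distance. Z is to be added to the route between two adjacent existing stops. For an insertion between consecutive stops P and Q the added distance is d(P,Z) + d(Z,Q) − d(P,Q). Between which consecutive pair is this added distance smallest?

Added distance for inserting Z between each consecutive pair:
A–B: 47.3 mi
B–C: 19.2 mi
C–D: 35.6 mi
D–E: 29.8 mi
Smallest added distance is 19.2 mi, inserting between B and C.

between B and C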